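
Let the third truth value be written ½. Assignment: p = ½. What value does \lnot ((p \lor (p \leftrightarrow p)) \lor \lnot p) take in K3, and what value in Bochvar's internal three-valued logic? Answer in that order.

In K3: p \leftrightarrow p = ½ \leftrightarrow ½ = ½
p \lor (p \leftrightarrow p) = ½ \lor ½ = ½
\lnot p = \lnot ½ = ½
(p \lor (p \leftrightarrow p)) \lor \lnot p = ½ \lor ½ = ½
\lnot ((p \lor (p \leftrightarrow p)) \lor \lnot p) = \lnot ½ = ½
In Bochvar's internal three-valued logic: p \leftrightarrow p = ½ \leftrightarrow ½ = ½
p \lor (p \leftrightarrow p) = ½ \lor ½ = ½
\lnot p = \lnot ½ = ½
(p \lor (p \leftrightarrow p)) \lor \lnot p = ½ \lor ½ = ½
\lnot ((p \lor (p \leftrightarrow p)) \lor \lnot p) = \lnot ½ = ½

½; ½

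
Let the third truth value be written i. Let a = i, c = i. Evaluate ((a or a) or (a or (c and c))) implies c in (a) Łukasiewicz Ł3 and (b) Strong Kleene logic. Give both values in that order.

T; i

In Łukasiewicz Ł3: a or a = i or i = i
c and c = i and i = i
a or (c and c) = i or i = i
(a or a) or (a or (c and c)) = i or i = i
((a or a) or (a or (c and c))) implies c = i implies i = T  [min(1, 1−½+½)]
In Strong Kleene logic: a or a = i or i = i
c and c = i and i = i
a or (c and c) = i or i = i
(a or a) or (a or (c and c)) = i or i = i
((a or a) or (a or (c and c))) implies c = i implies i = i
They differ because Łukasiewicz Ł3 and Strong Kleene logic treat i differently under implication.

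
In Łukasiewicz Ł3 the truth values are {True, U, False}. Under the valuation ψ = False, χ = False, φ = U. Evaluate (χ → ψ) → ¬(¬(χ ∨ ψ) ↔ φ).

χ → ψ = False → False = True
χ ∨ ψ = False ∨ False = False
¬(χ ∨ ψ) = ¬False = True
¬(χ ∨ ψ) ↔ φ = True ↔ U = U  [1 − |1−½|]
¬(¬(χ ∨ ψ) ↔ φ) = ¬U = U
(χ → ψ) → ¬(¬(χ ∨ ψ) ↔ φ) = True → U = U

U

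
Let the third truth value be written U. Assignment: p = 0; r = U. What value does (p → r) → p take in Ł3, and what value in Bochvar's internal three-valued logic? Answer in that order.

0; U

In Ł3: p → r = 0 → U = 1  [min(1, 1−0+½)]
(p → r) → p = 1 → 0 = 0
In Bochvar's internal three-valued logic: p → r = 0 → U = U
(p → r) → p = U → 0 = U
They differ because Ł3 and Bochvar's internal three-valued logic treat U differently under the binary connectives.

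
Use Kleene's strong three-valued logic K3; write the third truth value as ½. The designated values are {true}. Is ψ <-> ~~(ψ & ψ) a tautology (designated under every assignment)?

Countermodel: ψ=½ gives ½, which is not designated.

No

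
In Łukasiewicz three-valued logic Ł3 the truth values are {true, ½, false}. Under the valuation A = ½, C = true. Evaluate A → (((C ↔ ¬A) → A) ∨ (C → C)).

¬A = ¬½ = ½
C ↔ ¬A = true ↔ ½ = ½  [1 − |1−½|]
(C ↔ ¬A) → A = ½ → ½ = true
C → C = true → true = true
((C ↔ ¬A) → A) ∨ (C → C) = true ∨ true = true
A → (((C ↔ ¬A) → A) ∨ (C → C)) = ½ → true = true

true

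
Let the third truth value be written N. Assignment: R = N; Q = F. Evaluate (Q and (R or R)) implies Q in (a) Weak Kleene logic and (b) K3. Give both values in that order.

In Weak Kleene logic: R or R = N or N = N
Q and (R or R) = F and N = N
(Q and (R or R)) implies Q = N implies F = N  [any arg is the third value ⇒ result is the third value]
In K3: R or R = N or N = N
Q and (R or R) = F and N = F
(Q and (R or R)) implies Q = F implies F = T
They differ because Weak Kleene logic and K3 treat N differently under the binary connectives.

N; T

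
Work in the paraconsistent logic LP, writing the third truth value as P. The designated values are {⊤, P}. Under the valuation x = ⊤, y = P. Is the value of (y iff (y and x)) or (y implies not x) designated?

y and x = P and ⊤ = P
y iff (y and x) = P iff P = P
not x = not ⊤ = ⊥
y implies not x = P implies ⊥ = P
(y iff (y and x)) or (y implies not x) = P or P = P
P ∈ {⊤, P}.

Yes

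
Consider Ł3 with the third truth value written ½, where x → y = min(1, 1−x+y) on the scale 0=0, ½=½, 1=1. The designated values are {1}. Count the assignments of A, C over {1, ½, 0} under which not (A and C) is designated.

Of the 9 assignments, 5 give a value in {1}.

5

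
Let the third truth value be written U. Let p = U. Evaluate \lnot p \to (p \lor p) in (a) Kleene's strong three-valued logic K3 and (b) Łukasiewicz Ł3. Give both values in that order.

U; T

In Kleene's strong three-valued logic K3: \lnot p = \lnot U = U
p \lor p = U \lor U = U
\lnot p \to (p \lor p) = U \to U = U
In Łukasiewicz Ł3: \lnot p = \lnot U = U
p \lor p = U \lor U = U
\lnot p \to (p \lor p) = U \to U = T
They differ because Kleene's strong three-valued logic K3 and Łukasiewicz Ł3 treat U differently under implication.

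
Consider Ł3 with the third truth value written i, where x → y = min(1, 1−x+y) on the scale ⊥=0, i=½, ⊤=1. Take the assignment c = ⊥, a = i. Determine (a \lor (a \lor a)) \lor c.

i

a \lor a = i \lor i = i
a \lor (a \lor a) = i \lor i = i
(a \lor (a \lor a)) \lor c = i \lor ⊥ = i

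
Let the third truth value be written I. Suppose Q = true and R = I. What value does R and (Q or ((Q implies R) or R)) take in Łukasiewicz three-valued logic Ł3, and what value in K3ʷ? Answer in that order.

In Łukasiewicz three-valued logic Ł3: Q implies R = true implies I = I  [min(1, 1−1+½)]
(Q implies R) or R = I or I = I
Q or ((Q implies R) or R) = true or I = true
R and (Q or ((Q implies R) or R)) = I and true = I
In K3ʷ: Q implies R = true implies I = I  [any arg is the third value ⇒ result is the third value]
(Q implies R) or R = I or I = I
Q or ((Q implies R) or R) = true or I = I
R and (Q or ((Q implies R) or R)) = I and I = I

I; I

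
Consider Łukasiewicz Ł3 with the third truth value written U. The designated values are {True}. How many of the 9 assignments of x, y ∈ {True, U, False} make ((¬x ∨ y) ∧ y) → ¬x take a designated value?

Of the 9 assignments, 6 give a value in {True}.

6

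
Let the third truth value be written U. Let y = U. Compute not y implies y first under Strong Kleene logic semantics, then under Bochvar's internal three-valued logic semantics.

U; U

In Strong Kleene logic: not y = not U = U
not y implies y = U implies U = U  [not U or U]
In Bochvar's internal three-valued logic: not y = not U = U
not y implies y = U implies U = U  [any arg is the third value ⇒ result is the third value]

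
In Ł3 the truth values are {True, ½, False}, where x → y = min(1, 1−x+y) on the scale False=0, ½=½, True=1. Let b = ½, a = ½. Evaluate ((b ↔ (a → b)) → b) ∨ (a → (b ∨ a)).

True

a → b = ½ → ½ = True
b ↔ (a → b) = ½ ↔ True = ½
(b ↔ (a → b)) → b = ½ → ½ = True
b ∨ a = ½ ∨ ½ = ½
a → (b ∨ a) = ½ → ½ = True
((b ↔ (a → b)) → b) ∨ (a → (b ∨ a)) = True ∨ True = True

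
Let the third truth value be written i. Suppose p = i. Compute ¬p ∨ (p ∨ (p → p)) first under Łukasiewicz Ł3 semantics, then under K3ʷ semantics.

In Łukasiewicz Ł3: ¬p = ¬i = i
p → p = i → i = ⊤
p ∨ (p → p) = i ∨ ⊤ = ⊤
¬p ∨ (p ∨ (p → p)) = i ∨ ⊤ = ⊤
In K3ʷ: ¬p = ¬i = i
p → p = i → i = i
p ∨ (p → p) = i ∨ i = i
¬p ∨ (p ∨ (p → p)) = i ∨ i = i
They differ because Łukasiewicz Ł3 and K3ʷ treat i differently under the binary connectives.

⊤; i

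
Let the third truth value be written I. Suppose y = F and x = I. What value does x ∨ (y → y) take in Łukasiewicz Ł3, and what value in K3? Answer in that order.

In Łukasiewicz Ł3: y → y = F → F = T
x ∨ (y → y) = I ∨ T = T
In K3: y → y = F → F = T
x ∨ (y → y) = I ∨ T = T

T; T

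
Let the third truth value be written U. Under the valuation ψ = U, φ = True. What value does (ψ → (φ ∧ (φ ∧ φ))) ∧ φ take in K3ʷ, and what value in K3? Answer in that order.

U; True

In K3ʷ: φ ∧ φ = True ∧ True = True
φ ∧ (φ ∧ φ) = True ∧ True = True
ψ → (φ ∧ (φ ∧ φ)) = U → True = U
(ψ → (φ ∧ (φ ∧ φ))) ∧ φ = U ∧ True = U
In K3: φ ∧ φ = True ∧ True = True
φ ∧ (φ ∧ φ) = True ∧ True = True
ψ → (φ ∧ (φ ∧ φ)) = U → True = True  [¬U ∨ True]
(ψ → (φ ∧ (φ ∧ φ))) ∧ φ = True ∧ True = True
They differ because K3ʷ and K3 treat U differently under the binary connectives.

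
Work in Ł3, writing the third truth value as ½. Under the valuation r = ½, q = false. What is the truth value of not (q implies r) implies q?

q implies r = false implies ½ = true  [min(1, 1−0+½)]
not (q implies r) = not true = false
not (q implies r) implies q = false implies false = true

true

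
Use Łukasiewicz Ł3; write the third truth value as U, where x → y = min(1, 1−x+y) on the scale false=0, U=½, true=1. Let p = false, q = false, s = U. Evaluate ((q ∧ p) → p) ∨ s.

q ∧ p = false ∧ false = false
(q ∧ p) → p = false → false = true
((q ∧ p) → p) ∨ s = true ∨ U = true

true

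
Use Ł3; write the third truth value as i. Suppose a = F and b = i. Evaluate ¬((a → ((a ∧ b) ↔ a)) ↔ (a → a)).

a ∧ b = F ∧ i = F
(a ∧ b) ↔ a = F ↔ F = T
a → ((a ∧ b) ↔ a) = F → T = T
a → a = F → F = T
(a → ((a ∧ b) ↔ a)) ↔ (a → a) = T ↔ T = T
¬((a → ((a ∧ b) ↔ a)) ↔ (a → a)) = ¬T = F

F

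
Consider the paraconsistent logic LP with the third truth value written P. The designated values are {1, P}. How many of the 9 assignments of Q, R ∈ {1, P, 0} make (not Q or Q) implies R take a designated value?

7

Of the 9 assignments, 7 give a value in {1, P}.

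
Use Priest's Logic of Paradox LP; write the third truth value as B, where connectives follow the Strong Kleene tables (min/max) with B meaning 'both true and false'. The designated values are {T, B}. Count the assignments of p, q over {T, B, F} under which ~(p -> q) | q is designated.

8

Of the 9 assignments, 8 give a value in {T, B}.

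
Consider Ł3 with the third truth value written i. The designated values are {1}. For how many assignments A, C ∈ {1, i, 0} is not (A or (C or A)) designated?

Designated under: (A=0, C=0).

1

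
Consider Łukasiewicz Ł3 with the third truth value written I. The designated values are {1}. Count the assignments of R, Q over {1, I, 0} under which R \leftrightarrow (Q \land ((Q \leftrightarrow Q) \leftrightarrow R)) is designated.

Of the 9 assignments, 6 give a value in {1}.

6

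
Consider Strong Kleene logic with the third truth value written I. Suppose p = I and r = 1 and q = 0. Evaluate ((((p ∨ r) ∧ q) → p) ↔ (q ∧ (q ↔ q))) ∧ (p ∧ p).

0

p ∨ r = I ∨ 1 = 1
(p ∨ r) ∧ q = 1 ∧ 0 = 0
((p ∨ r) ∧ q) → p = 0 → I = 1  [¬0 ∨ I]
q ↔ q = 0 ↔ 0 = 1
q ∧ (q ↔ q) = 0 ∧ 1 = 0
(((p ∨ r) ∧ q) → p) ↔ (q ∧ (q ↔ q)) = 1 ↔ 0 = 0
p ∧ p = I ∧ I = I
((((p ∨ r) ∧ q) → p) ↔ (q ∧ (q ↔ q))) ∧ (p ∧ p) = 0 ∧ I = 0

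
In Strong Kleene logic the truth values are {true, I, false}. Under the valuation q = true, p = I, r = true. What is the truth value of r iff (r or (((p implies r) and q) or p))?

p implies r = I implies true = true  [not I or true]
(p implies r) and q = true and true = true
((p implies r) and q) or p = true or I = true
r or (((p implies r) and q) or p) = true or true = true
r iff (r or (((p implies r) and q) or p)) = true iff true = true

true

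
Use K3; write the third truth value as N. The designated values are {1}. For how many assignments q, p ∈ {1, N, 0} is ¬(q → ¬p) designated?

1

Designated under: (q=1, p=1).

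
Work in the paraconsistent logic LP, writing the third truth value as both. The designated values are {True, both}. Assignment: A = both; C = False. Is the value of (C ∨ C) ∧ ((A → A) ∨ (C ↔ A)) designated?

C ∨ C = False ∨ False = False
A → A = both → both = both  [¬both ∨ both]
C ↔ A = False ↔ both = both
(A → A) ∨ (C ↔ A) = both ∨ both = both
(C ∨ C) ∧ ((A → A) ∨ (C ↔ A)) = False ∧ both = False
False ∉ {True, both}.

No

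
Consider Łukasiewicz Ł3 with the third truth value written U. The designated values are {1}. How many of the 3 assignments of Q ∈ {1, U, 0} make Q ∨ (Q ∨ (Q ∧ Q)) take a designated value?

1

Q=1: 1 ✓
Q=U: U ·
Q=0: 0 ·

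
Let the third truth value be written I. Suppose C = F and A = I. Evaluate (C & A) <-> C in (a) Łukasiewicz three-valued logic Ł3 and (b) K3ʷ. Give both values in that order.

In Łukasiewicz three-valued logic Ł3: C & A = F & I = F
(C & A) <-> C = F <-> F = T
In K3ʷ: C & A = F & I = I
(C & A) <-> C = I <-> F = I
They differ because Łukasiewicz three-valued logic Ł3 and K3ʷ treat I differently under the binary connectives.

T; I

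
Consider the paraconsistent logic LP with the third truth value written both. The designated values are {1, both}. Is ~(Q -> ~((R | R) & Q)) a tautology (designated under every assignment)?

Countermodel: Q=1, R=0 gives 0, which is not designated.

No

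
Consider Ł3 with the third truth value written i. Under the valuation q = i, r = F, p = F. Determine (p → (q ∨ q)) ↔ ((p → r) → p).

F

q ∨ q = i ∨ i = i
p → (q ∨ q) = F → i = T  [min(1, 1−0+½)]
p → r = F → F = T
(p → r) → p = T → F = F
(p → (q ∨ q)) ↔ ((p → r) → p) = T ↔ F = F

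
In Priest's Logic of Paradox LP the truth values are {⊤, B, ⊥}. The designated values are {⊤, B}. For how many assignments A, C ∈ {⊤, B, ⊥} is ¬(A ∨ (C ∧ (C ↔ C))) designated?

4

Designated under: (A=B, C=B); (A=B, C=⊥); (A=⊥, C=B); (A=⊥, C=⊥).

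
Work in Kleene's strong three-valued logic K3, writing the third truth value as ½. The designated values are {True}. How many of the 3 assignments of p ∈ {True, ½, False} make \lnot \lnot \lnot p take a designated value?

p=True: False ·
p=½: ½ ·
p=False: True ✓

1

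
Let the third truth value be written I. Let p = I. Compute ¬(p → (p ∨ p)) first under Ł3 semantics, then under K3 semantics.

In Ł3: p ∨ p = I ∨ I = I
p → (p ∨ p) = I → I = 1
¬(p → (p ∨ p)) = ¬1 = 0
In K3: p ∨ p = I ∨ I = I
p → (p ∨ p) = I → I = I  [¬I ∨ I]
¬(p → (p ∨ p)) = ¬I = I
They differ because Ł3 and K3 treat I differently under implication.

0; I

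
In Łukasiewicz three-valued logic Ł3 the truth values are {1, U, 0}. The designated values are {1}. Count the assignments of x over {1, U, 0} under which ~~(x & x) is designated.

1

x=1: 1 ✓
x=U: U ·
x=0: 0 ·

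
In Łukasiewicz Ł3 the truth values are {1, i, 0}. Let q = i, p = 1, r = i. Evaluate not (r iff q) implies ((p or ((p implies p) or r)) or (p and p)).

r iff q = i iff i = 1
not (r iff q) = not 1 = 0
p implies p = 1 implies 1 = 1
(p implies p) or r = 1 or i = 1
p or ((p implies p) or r) = 1 or 1 = 1
p and p = 1 and 1 = 1
(p or ((p implies p) or r)) or (p and p) = 1 or 1 = 1
not (r iff q) implies ((p or ((p implies p) or r)) or (p and p)) = 0 implies 1 = 1

1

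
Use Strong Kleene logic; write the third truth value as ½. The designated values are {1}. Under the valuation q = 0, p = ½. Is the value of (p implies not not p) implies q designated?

not p = not ½ = ½
not not p = not ½ = ½
p implies not not p = ½ implies ½ = ½
(p implies not not p) implies q = ½ implies 0 = ½
½ ∉ {1}.

No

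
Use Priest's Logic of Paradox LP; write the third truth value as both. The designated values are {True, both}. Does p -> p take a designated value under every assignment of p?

Yes

Every assignment of p over {True, both, False} gives a value in {True, both}.
In particular, with p=both: p -> p = both.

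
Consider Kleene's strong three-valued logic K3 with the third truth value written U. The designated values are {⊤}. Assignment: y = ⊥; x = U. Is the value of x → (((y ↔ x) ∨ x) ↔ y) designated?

y ↔ x = ⊥ ↔ U = U
(y ↔ x) ∨ x = U ∨ U = U
((y ↔ x) ∨ x) ↔ y = U ↔ ⊥ = U
x → (((y ↔ x) ∨ x) ↔ y) = U → U = U  [¬U ∨ U]
U ∉ {⊤}.

No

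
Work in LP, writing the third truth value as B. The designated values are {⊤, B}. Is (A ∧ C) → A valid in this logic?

Every assignment of A, C over {⊤, B, ⊥} gives a value in {⊤, B}.
In particular, with A=B, C=B: (A ∧ C) → A = B.

Yes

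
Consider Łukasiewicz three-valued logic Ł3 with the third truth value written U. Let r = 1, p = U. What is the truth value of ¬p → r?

1

¬p = ¬U = U
¬p → r = U → 1 = 1  [min(1, 1−½+1)]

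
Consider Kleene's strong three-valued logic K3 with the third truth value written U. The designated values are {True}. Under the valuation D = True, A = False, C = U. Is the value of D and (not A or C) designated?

not A = not False = True
not A or C = True or U = True
D and (not A or C) = True and True = True
True ∈ {True}.

Yes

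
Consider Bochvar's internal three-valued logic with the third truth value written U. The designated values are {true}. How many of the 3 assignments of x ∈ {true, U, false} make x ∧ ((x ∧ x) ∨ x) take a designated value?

x=true: true ✓
x=U: U ·
x=false: false ·

1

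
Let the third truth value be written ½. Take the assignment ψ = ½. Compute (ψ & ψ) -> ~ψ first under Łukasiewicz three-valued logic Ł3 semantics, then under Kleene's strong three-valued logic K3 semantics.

In Łukasiewicz three-valued logic Ł3: ψ & ψ = ½ & ½ = ½
~ψ = ~½ = ½
(ψ & ψ) -> ~ψ = ½ -> ½ = True  [min(1, 1−½+½)]
In Kleene's strong three-valued logic K3: ψ & ψ = ½ & ½ = ½
~ψ = ~½ = ½
(ψ & ψ) -> ~ψ = ½ -> ½ = ½  [~½ | ½]
They differ because Łukasiewicz three-valued logic Ł3 and Kleene's strong three-valued logic K3 treat ½ differently under implication.

True; ½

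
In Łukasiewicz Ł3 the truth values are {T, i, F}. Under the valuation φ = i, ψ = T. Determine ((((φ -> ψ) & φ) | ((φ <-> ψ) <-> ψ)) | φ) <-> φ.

T

φ -> ψ = i -> T = T
(φ -> ψ) & φ = T & i = i
φ <-> ψ = i <-> T = i
(φ <-> ψ) <-> ψ = i <-> T = i
((φ -> ψ) & φ) | ((φ <-> ψ) <-> ψ) = i | i = i
(((φ -> ψ) & φ) | ((φ <-> ψ) <-> ψ)) | φ = i | i = i
((((φ -> ψ) & φ) | ((φ <-> ψ) <-> ψ)) | φ) <-> φ = i <-> i = T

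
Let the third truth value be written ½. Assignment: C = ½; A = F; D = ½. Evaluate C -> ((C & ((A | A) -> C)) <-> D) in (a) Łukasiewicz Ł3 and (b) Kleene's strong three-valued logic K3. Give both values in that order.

In Łukasiewicz Ł3: A | A = F | F = F
(A | A) -> C = F -> ½ = T  [min(1, 1−0+½)]
C & ((A | A) -> C) = ½ & T = ½
(C & ((A | A) -> C)) <-> D = ½ <-> ½ = T
C -> ((C & ((A | A) -> C)) <-> D) = ½ -> T = T
In Kleene's strong three-valued logic K3: A | A = F | F = F
(A | A) -> C = F -> ½ = T  [~F | ½]
C & ((A | A) -> C) = ½ & T = ½
(C & ((A | A) -> C)) <-> D = ½ <-> ½ = ½
C -> ((C & ((A | A) -> C)) <-> D) = ½ -> ½ = ½
They differ because Łukasiewicz Ł3 and Kleene's strong three-valued logic K3 treat ½ differently under implication.

T; ½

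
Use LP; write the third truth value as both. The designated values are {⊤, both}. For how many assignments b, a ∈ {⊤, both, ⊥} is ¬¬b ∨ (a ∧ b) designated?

6

Of the 9 assignments, 6 give a value in {⊤, both}.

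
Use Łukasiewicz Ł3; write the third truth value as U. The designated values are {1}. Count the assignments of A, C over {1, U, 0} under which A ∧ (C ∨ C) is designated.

1

Designated under: (A=1, C=1).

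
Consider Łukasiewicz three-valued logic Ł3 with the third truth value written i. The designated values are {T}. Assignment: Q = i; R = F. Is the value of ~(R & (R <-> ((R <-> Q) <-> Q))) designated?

Yes

R <-> Q = F <-> i = i  [1 − |0−½|]
(R <-> Q) <-> Q = i <-> i = T
R <-> ((R <-> Q) <-> Q) = F <-> T = F
R & (R <-> ((R <-> Q) <-> Q)) = F & F = F
~(R & (R <-> ((R <-> Q) <-> Q))) = ~F = T
T ∈ {T}.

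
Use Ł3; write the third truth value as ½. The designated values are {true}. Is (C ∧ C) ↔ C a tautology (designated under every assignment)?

Yes

Every assignment of C over {true, ½, false} gives a value in {true}.
In particular, with C=½: (C ∧ C) ↔ C = true.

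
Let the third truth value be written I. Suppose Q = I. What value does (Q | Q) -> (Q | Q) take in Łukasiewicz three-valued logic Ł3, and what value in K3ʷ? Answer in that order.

In Łukasiewicz three-valued logic Ł3: Q | Q = I | I = I
Q | Q = I | I = I
(Q | Q) -> (Q | Q) = I -> I = 1  [min(1, 1−½+½)]
In K3ʷ: Q | Q = I | I = I
Q | Q = I | I = I
(Q | Q) -> (Q | Q) = I -> I = I  [any arg is the third value ⇒ result is the third value]
They differ because Łukasiewicz three-valued logic Ł3 and K3ʷ treat I differently under the binary connectives.

1; I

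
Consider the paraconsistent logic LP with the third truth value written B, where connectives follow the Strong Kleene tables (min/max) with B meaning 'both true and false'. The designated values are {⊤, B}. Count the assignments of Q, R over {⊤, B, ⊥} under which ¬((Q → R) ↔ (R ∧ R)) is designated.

5

Of the 9 assignments, 5 give a value in {⊤, B}.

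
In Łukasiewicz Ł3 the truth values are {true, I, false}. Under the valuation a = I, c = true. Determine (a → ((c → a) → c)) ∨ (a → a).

true

c → a = true → I = I  [min(1, 1−1+½)]
(c → a) → c = I → true = true
a → ((c → a) → c) = I → true = true
a → a = I → I = true
(a → ((c → a) → c)) ∨ (a → a) = true ∨ true = true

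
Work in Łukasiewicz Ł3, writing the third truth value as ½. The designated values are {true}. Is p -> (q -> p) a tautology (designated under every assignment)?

Yes

Every assignment of p, q over {true, ½, false} gives a value in {true}.
In particular, with p=½, q=½: p -> (q -> p) = true.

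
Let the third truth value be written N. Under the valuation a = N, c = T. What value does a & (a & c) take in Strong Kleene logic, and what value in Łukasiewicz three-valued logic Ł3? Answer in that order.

In Strong Kleene logic: a & c = N & T = N
a & (a & c) = N & N = N
In Łukasiewicz three-valued logic Ł3: a & c = N & T = N
a & (a & c) = N & N = N

N; N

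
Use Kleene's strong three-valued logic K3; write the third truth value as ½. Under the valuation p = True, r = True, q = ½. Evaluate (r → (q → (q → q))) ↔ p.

q → q = ½ → ½ = ½  [¬½ ∨ ½]
q → (q → q) = ½ → ½ = ½
r → (q → (q → q)) = True → ½ = ½
(r → (q → (q → q))) ↔ p = ½ ↔ True = ½

½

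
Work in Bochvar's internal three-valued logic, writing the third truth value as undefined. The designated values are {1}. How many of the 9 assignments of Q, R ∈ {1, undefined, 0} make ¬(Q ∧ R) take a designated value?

3

Designated under: (Q=1, R=0); (Q=0, R=1); (Q=0, R=0).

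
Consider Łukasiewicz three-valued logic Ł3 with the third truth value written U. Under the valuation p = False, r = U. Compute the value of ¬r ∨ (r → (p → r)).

True

¬r = ¬U = U
p → r = False → U = True
r → (p → r) = U → True = True
¬r ∨ (r → (p → r)) = U ∨ True = True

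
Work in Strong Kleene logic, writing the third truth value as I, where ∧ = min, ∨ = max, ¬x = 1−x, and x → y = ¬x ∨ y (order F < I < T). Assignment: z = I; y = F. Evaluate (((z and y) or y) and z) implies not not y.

T

z and y = I and F = F
(z and y) or y = F or F = F
((z and y) or y) and z = F and I = F
not y = not F = T
not not y = not T = F
(((z and y) or y) and z) implies not not y = F implies F = T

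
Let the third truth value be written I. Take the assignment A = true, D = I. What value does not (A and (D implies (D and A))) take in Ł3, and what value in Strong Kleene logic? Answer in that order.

false; I

In Ł3: D and A = I and true = I
D implies (D and A) = I implies I = true  [min(1, 1−½+½)]
A and (D implies (D and A)) = true and true = true
not (A and (D implies (D and A))) = not true = false
In Strong Kleene logic: D and A = I and true = I
D implies (D and A) = I implies I = I  [not I or I]
A and (D implies (D and A)) = true and I = I
not (A and (D implies (D and A))) = not I = I
They differ because Ł3 and Strong Kleene logic treat I differently under implication.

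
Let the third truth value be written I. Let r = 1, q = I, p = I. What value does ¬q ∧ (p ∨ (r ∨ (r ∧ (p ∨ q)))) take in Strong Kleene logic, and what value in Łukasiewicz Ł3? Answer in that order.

I; I

In Strong Kleene logic: ¬q = ¬I = I
p ∨ q = I ∨ I = I
r ∧ (p ∨ q) = 1 ∧ I = I
r ∨ (r ∧ (p ∨ q)) = 1 ∨ I = 1
p ∨ (r ∨ (r ∧ (p ∨ q))) = I ∨ 1 = 1
¬q ∧ (p ∨ (r ∨ (r ∧ (p ∨ q)))) = I ∧ 1 = I
In Łukasiewicz Ł3: ¬q = ¬I = I
p ∨ q = I ∨ I = I
r ∧ (p ∨ q) = 1 ∧ I = I
r ∨ (r ∧ (p ∨ q)) = 1 ∨ I = 1
p ∨ (r ∨ (r ∧ (p ∨ q))) = I ∨ 1 = 1
¬q ∧ (p ∨ (r ∨ (r ∧ (p ∨ q)))) = I ∧ 1 = I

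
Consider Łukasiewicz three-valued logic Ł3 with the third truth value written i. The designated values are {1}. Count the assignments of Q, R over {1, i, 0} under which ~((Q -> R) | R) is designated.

Designated under: (Q=1, R=0).

1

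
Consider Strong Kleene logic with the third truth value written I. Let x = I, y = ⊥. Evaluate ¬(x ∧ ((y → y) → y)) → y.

y → y = ⊥ → ⊥ = ⊤
(y → y) → y = ⊤ → ⊥ = ⊥
x ∧ ((y → y) → y) = I ∧ ⊥ = ⊥
¬(x ∧ ((y → y) → y)) = ¬⊥ = ⊤
¬(x ∧ ((y → y) → y)) → y = ⊤ → ⊥ = ⊥

⊥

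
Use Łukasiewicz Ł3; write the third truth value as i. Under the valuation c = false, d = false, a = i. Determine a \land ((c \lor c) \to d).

c \lor c = false \lor false = false
(c \lor c) \to d = false \to false = true
a \land ((c \lor c) \to d) = i \land true = i

i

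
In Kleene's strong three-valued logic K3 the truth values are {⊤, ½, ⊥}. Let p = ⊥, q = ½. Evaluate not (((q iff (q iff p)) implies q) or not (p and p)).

⊥

q iff p = ½ iff ⊥ = ½
q iff (q iff p) = ½ iff ½ = ½
(q iff (q iff p)) implies q = ½ implies ½ = ½  [not ½ or ½]
p and p = ⊥ and ⊥ = ⊥
not (p and p) = not ⊥ = ⊤
((q iff (q iff p)) implies q) or not (p and p) = ½ or ⊤ = ⊤
not (((q iff (q iff p)) implies q) or not (p and p)) = not ⊤ = ⊥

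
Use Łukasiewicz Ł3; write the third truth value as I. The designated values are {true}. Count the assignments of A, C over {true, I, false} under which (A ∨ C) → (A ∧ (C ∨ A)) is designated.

6

Of the 9 assignments, 6 give a value in {true}.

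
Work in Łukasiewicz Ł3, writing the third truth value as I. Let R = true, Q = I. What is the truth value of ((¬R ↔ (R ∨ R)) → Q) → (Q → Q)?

¬R = ¬true = false
R ∨ R = true ∨ true = true
¬R ↔ (R ∨ R) = false ↔ true = false
(¬R ↔ (R ∨ R)) → Q = false → I = true  [min(1, 1−0+½)]
Q → Q = I → I = true
((¬R ↔ (R ∨ R)) → Q) → (Q → Q) = true → true = true

true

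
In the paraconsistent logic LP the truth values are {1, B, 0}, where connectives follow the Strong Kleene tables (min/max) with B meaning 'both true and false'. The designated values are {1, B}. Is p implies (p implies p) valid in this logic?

Yes

Every assignment of p over {1, B, 0} gives a value in {1, B}.
In particular, with p=B: p implies (p implies p) = B.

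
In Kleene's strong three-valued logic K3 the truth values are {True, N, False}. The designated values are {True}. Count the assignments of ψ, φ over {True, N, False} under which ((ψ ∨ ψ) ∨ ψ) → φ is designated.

5

Of the 9 assignments, 5 give a value in {True}.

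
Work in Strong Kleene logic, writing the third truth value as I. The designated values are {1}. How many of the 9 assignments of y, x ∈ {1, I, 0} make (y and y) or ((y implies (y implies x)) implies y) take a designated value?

Designated under: (y=1, x=1); (y=1, x=I); (y=1, x=0).

3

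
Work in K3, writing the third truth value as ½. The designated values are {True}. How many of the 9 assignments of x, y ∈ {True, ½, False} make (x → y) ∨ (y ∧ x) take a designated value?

Of the 9 assignments, 5 give a value in {True}.

5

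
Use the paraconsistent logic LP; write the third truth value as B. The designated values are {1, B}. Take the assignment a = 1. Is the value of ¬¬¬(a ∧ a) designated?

No

a ∧ a = 1 ∧ 1 = 1
¬(a ∧ a) = ¬1 = 0
¬¬(a ∧ a) = ¬0 = 1
¬¬¬(a ∧ a) = ¬1 = 0
0 ∉ {1, B}.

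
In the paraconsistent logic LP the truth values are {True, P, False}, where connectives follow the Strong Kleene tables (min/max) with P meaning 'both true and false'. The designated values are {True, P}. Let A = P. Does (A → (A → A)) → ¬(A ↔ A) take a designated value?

Yes

A → A = P → P = P
A → (A → A) = P → P = P
A ↔ A = P ↔ P = P
¬(A ↔ A) = ¬P = P
(A → (A → A)) → ¬(A ↔ A) = P → P = P
P ∈ {True, P}.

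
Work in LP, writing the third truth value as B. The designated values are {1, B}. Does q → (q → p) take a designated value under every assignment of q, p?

No

Countermodel: q=1, p=0 gives 0, which is not designated.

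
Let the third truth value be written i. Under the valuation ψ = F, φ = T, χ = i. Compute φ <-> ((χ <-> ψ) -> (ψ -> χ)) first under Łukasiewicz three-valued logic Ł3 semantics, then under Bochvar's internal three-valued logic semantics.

T; i

In Łukasiewicz three-valued logic Ł3: χ <-> ψ = i <-> F = i
ψ -> χ = F -> i = T
(χ <-> ψ) -> (ψ -> χ) = i -> T = T
φ <-> ((χ <-> ψ) -> (ψ -> χ)) = T <-> T = T
In Bochvar's internal three-valued logic: χ <-> ψ = i <-> F = i
ψ -> χ = F -> i = i
(χ <-> ψ) -> (ψ -> χ) = i -> i = i
φ <-> ((χ <-> ψ) -> (ψ -> χ)) = T <-> i = i
They differ because Łukasiewicz three-valued logic Ł3 and Bochvar's internal three-valued logic treat i differently under the binary connectives.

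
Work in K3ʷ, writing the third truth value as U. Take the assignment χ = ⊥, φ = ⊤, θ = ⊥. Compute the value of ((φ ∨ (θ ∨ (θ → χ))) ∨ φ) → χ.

⊥

θ → χ = ⊥ → ⊥ = ⊤
θ ∨ (θ → χ) = ⊥ ∨ ⊤ = ⊤
φ ∨ (θ ∨ (θ → χ)) = ⊤ ∨ ⊤ = ⊤
(φ ∨ (θ ∨ (θ → χ))) ∨ φ = ⊤ ∨ ⊤ = ⊤
((φ ∨ (θ ∨ (θ → χ))) ∨ φ) → χ = ⊤ → ⊥ = ⊥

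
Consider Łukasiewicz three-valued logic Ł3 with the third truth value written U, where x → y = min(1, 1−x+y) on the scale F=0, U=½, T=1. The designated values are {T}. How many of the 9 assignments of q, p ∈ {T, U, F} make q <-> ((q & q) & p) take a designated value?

6

Of the 9 assignments, 6 give a value in {T}.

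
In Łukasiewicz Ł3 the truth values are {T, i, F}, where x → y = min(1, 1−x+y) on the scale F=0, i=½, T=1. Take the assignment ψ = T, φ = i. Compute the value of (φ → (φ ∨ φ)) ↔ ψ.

φ ∨ φ = i ∨ i = i
φ → (φ ∨ φ) = i → i = T  [min(1, 1−½+½)]
(φ → (φ ∨ φ)) ↔ ψ = T ↔ T = T

T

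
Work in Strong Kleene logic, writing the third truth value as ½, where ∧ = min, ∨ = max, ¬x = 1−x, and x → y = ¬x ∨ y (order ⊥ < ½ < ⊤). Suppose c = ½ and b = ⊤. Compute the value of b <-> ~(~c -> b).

⊥

~c = ~½ = ½
~c -> b = ½ -> ⊤ = ⊤  [~½ | ⊤]
~(~c -> b) = ~⊤ = ⊥
b <-> ~(~c -> b) = ⊤ <-> ⊥ = ⊥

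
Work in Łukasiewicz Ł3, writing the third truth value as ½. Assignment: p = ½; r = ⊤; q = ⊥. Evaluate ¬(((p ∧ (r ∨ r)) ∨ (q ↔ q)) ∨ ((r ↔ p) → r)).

⊥

r ∨ r = ⊤ ∨ ⊤ = ⊤
p ∧ (r ∨ r) = ½ ∧ ⊤ = ½
q ↔ q = ⊥ ↔ ⊥ = ⊤
(p ∧ (r ∨ r)) ∨ (q ↔ q) = ½ ∨ ⊤ = ⊤
r ↔ p = ⊤ ↔ ½ = ½  [1 − |1−½|]
(r ↔ p) → r = ½ → ⊤ = ⊤
((p ∧ (r ∨ r)) ∨ (q ↔ q)) ∨ ((r ↔ p) → r) = ⊤ ∨ ⊤ = ⊤
¬(((p ∧ (r ∨ r)) ∨ (q ↔ q)) ∨ ((r ↔ p) → r)) = ¬⊤ = ⊥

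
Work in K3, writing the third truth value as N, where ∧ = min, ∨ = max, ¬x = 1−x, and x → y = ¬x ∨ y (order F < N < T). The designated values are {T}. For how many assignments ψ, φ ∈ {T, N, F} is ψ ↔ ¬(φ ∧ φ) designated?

Designated under: (ψ=T, φ=F); (ψ=F, φ=T).

2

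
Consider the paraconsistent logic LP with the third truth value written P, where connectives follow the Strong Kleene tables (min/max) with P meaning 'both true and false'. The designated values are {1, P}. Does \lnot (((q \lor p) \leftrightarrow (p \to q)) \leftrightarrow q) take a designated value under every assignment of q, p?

No

Countermodel: q=1, p=1 gives 0, which is not designated.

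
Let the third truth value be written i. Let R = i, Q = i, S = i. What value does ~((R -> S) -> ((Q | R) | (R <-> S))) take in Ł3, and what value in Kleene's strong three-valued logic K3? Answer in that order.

false; i

In Ł3: R -> S = i -> i = true
Q | R = i | i = i
R <-> S = i <-> i = true
(Q | R) | (R <-> S) = i | true = true
(R -> S) -> ((Q | R) | (R <-> S)) = true -> true = true
~((R -> S) -> ((Q | R) | (R <-> S))) = ~true = false
In Kleene's strong three-valued logic K3: R -> S = i -> i = i  [~i | i]
Q | R = i | i = i
R <-> S = i <-> i = i
(Q | R) | (R <-> S) = i | i = i
(R -> S) -> ((Q | R) | (R <-> S)) = i -> i = i
~((R -> S) -> ((Q | R) | (R <-> S))) = ~i = i
They differ because Ł3 and Kleene's strong three-valued logic K3 treat i differently under implication.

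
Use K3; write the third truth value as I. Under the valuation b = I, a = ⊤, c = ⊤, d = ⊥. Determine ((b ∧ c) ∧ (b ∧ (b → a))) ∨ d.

b ∧ c = I ∧ ⊤ = I
b → a = I → ⊤ = ⊤  [¬I ∨ ⊤]
b ∧ (b → a) = I ∧ ⊤ = I
(b ∧ c) ∧ (b ∧ (b → a)) = I ∧ I = I
((b ∧ c) ∧ (b ∧ (b → a))) ∨ d = I ∨ ⊥ = I

I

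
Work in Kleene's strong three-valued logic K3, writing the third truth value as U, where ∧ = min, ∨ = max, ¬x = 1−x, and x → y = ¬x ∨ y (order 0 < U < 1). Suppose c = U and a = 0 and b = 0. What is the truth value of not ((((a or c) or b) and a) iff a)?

a or c = 0 or U = U
(a or c) or b = U or 0 = U
((a or c) or b) and a = U and 0 = 0
(((a or c) or b) and a) iff a = 0 iff 0 = 1
not ((((a or c) or b) and a) iff a) = not 1 = 0

0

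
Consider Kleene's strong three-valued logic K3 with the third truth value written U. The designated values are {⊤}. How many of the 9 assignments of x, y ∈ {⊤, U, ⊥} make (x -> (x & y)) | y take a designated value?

Of the 9 assignments, 5 give a value in {⊤}.

5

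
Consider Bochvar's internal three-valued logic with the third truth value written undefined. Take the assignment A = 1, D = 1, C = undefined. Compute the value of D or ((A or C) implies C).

A or C = 1 or undefined = undefined
(A or C) implies C = undefined implies undefined = undefined  [any arg is the third value ⇒ result is the third value]
D or ((A or C) implies C) = 1 or undefined = undefined

undefined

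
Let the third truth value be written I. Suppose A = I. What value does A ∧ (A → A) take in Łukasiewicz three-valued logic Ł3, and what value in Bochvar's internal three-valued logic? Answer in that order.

I; I

In Łukasiewicz three-valued logic Ł3: A → A = I → I = ⊤  [min(1, 1−½+½)]
A ∧ (A → A) = I ∧ ⊤ = I
In Bochvar's internal three-valued logic: A → A = I → I = I  [any arg is the third value ⇒ result is the third value]
A ∧ (A → A) = I ∧ I = I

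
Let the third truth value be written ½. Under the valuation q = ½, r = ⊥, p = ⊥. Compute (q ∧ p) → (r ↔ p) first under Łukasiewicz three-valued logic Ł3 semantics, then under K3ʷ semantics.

In Łukasiewicz three-valued logic Ł3: q ∧ p = ½ ∧ ⊥ = ⊥
r ↔ p = ⊥ ↔ ⊥ = ⊤
(q ∧ p) → (r ↔ p) = ⊥ → ⊤ = ⊤
In K3ʷ: q ∧ p = ½ ∧ ⊥ = ½
r ↔ p = ⊥ ↔ ⊥ = ⊤
(q ∧ p) → (r ↔ p) = ½ → ⊤ = ½
They differ because Łukasiewicz three-valued logic Ł3 and K3ʷ treat ½ differently under the binary connectives.

⊤; ½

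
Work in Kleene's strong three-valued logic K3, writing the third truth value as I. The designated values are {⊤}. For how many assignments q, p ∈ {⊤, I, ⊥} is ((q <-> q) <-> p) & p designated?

2

Designated under: (q=⊤, p=⊤); (q=⊥, p=⊤).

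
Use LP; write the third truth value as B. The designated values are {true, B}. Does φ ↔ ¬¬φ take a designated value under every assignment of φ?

Yes

Every assignment of φ over {true, B, false} gives a value in {true, B}.
In particular, with φ=B: φ ↔ ¬¬φ = B.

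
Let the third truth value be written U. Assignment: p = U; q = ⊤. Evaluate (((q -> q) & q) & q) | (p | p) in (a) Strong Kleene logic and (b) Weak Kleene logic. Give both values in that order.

In Strong Kleene logic: q -> q = ⊤ -> ⊤ = ⊤
(q -> q) & q = ⊤ & ⊤ = ⊤
((q -> q) & q) & q = ⊤ & ⊤ = ⊤
p | p = U | U = U
(((q -> q) & q) & q) | (p | p) = ⊤ | U = ⊤
In Weak Kleene logic: q -> q = ⊤ -> ⊤ = ⊤
(q -> q) & q = ⊤ & ⊤ = ⊤
((q -> q) & q) & q = ⊤ & ⊤ = ⊤
p | p = U | U = U
(((q -> q) & q) & q) | (p | p) = ⊤ | U = U
They differ because Strong Kleene logic and Weak Kleene logic treat U differently under the binary connectives.

⊤; U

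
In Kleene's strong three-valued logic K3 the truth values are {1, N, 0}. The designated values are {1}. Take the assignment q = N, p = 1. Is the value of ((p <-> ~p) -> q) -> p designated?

~p = ~1 = 0
p <-> ~p = 1 <-> 0 = 0
(p <-> ~p) -> q = 0 -> N = 1  [~0 | N]
((p <-> ~p) -> q) -> p = 1 -> 1 = 1
1 ∈ {1}.

Yes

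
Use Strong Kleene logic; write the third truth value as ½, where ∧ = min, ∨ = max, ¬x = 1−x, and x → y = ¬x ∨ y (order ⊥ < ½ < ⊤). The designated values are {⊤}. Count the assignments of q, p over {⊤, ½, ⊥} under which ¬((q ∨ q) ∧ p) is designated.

Of the 9 assignments, 5 give a value in {⊤}.

5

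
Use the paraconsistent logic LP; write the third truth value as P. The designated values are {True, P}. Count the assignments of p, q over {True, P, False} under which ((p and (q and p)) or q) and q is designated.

6

Of the 9 assignments, 6 give a value in {True, P}.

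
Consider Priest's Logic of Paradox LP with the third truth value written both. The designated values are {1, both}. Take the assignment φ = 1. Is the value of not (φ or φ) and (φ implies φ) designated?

No

φ or φ = 1 or 1 = 1
not (φ or φ) = not 1 = 0
φ implies φ = 1 implies 1 = 1
not (φ or φ) and (φ implies φ) = 0 and 1 = 0
0 ∉ {1, both}.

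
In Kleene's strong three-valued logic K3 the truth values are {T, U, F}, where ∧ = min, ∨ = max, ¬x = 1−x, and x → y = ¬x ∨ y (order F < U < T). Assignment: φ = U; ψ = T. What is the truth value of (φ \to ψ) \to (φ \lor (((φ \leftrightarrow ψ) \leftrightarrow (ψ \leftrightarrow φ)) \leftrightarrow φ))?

φ \to ψ = U \to T = T  [\lnot U \lor T]
φ \leftrightarrow ψ = U \leftrightarrow T = U
ψ \leftrightarrow φ = T \leftrightarrow U = U
(φ \leftrightarrow ψ) \leftrightarrow (ψ \leftrightarrow φ) = U \leftrightarrow U = U
((φ \leftrightarrow ψ) \leftrightarrow (ψ \leftrightarrow φ)) \leftrightarrow φ = U \leftrightarrow U = U
φ \lor (((φ \leftrightarrow ψ) \leftrightarrow (ψ \leftrightarrow φ)) \leftrightarrow φ) = U \lor U = U
(φ \to ψ) \to (φ \lor (((φ \leftrightarrow ψ) \leftrightarrow (ψ \leftrightarrow φ)) \leftrightarrow φ)) = T \to U = U

U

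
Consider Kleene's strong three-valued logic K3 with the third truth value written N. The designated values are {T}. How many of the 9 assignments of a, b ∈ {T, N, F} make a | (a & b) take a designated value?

3

Designated under: (a=T, b=T); (a=T, b=N); (a=T, b=F).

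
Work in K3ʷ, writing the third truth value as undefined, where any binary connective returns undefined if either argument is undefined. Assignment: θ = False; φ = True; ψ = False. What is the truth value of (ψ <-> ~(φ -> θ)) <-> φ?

False

φ -> θ = True -> False = False
~(φ -> θ) = ~False = True
ψ <-> ~(φ -> θ) = False <-> True = False
(ψ <-> ~(φ -> θ)) <-> φ = False <-> True = False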